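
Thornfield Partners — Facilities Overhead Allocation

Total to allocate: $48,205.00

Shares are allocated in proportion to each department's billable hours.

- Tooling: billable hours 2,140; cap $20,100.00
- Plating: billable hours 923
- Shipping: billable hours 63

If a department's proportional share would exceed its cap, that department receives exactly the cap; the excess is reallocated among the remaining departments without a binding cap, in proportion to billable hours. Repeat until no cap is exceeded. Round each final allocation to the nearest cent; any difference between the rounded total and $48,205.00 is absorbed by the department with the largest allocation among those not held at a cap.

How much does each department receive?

Tooling: $20,100.00 · Plating: $26,309.24 · Shipping: $1,795.76

Billable hours total: 3,126.
Pro-rata shares before constraints: Tooling 33,000.2239; Plating 14,233.2742; Shipping 971.5019.
Held at cap: Tooling ($20,100.00); residual $28,105.00 reallocated over remaining billable hours 986.
Shares after redistribution: Plating 26,309.2444 → $26,309.24; Shipping 1,795.7556 → $1,795.76.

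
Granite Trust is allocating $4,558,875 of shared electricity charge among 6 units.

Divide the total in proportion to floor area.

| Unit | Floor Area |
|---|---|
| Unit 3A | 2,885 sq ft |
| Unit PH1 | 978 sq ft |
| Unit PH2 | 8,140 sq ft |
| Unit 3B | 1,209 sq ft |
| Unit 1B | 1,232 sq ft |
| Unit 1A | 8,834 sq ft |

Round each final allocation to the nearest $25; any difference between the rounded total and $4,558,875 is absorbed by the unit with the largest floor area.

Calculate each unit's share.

Total floor area = 2,885 + 978 + 8,140 + 1,209 + 1,232 + 8,834 = 23,278.
Unrounded shares: Unit 3A 565,012.22; Unit PH1 191,536.20; Unit PH2 1,594,176.58; Unit 3B 236,776.35; Unit 1B 241,280.78; Unit 1A 1,730,092.87.
After rounding ($25): Unit 3A $565,000; Unit PH1 $191,525; Unit PH2 $1,594,175; Unit 3B $236,775; Unit 1B $241,275; Unit 1A $1,730,100. Sum = $4,558,850.
Difference $4,558,875 − $4,558,850 = +$25 applied to largest floor area (Unit 1A): Unit 1A becomes $1,730,125.

Unit 3A: $565,000 · Unit PH1: $191,525 · Unit PH2: $1,594,175 · Unit 3B: $236,775 · Unit 1B: $241,275 · Unit 1A: $1,730,125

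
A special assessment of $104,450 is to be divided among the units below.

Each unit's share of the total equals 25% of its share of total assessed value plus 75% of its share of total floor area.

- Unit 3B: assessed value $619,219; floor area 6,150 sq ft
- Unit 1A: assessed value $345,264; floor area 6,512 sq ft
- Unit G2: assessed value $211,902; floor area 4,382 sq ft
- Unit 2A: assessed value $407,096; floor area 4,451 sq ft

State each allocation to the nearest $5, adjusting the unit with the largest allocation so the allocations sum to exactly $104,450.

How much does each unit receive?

Unit 3B: $32,625 · Unit 1A: $29,425 · Unit G2: $19,465 · Unit 2A: $22,935

Totals — assessed value 1,583,481, floor area 21,495.
Combined weights (25% assessed value + 75% floor area): Unit 3B 0.3123; Unit 1A 0.2817; Unit G2 0.1864; Unit 2A 0.2196.
Raw shares: Unit 3B 32,624.65; Unit 1A 29,426.27; Unit G2 19,464.37; Unit 2A 22,934.70.
After rounding ($5): Unit 3B $32,625; Unit 1A $29,425; Unit G2 $19,465; Unit 2A $22,935. Sum = $104,450.
No rounding difference to absorb.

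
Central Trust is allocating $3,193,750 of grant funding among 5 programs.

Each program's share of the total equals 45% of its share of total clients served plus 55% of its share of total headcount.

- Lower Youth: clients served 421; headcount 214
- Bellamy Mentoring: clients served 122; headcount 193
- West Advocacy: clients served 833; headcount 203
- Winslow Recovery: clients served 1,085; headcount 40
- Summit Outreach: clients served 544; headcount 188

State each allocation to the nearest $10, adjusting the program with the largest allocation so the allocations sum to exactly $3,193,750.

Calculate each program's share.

Lower Youth: $649,920; Bellamy Mentoring: $462,900; West Advocacy: $823,920; Winslow Recovery: $602,760; Summit Outreach: $654,250

Totals — clients served 3,005, headcount 838.
Composite weights (45% clients served + 55% headcount): Lower Youth 0.2035; Bellamy Mentoring 0.1449; West Advocacy 0.2580; Winslow Recovery 0.1887; Summit Outreach 0.2049.
Unrounded shares: Lower Youth 649,922.97; Bellamy Mentoring 462,902.75; West Advocacy 823,910.81; Winslow Recovery 602,763.41; Summit Outreach 654,250.06.
After rounding ($10): Lower Youth $649,920; Bellamy Mentoring $462,900; West Advocacy $823,910; Winslow Recovery $602,760; Summit Outreach $654,250. Sum = $3,193,740.
Difference $3,193,750 − $3,193,740 = +$10 applied to largest allocation (West Advocacy): West Advocacy becomes $823,920.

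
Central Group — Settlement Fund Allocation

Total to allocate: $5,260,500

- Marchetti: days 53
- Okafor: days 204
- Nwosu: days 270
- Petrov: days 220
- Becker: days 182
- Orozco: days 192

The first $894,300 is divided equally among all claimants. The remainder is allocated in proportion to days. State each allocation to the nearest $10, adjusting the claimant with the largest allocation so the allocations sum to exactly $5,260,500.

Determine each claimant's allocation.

Equal tier: $894,300 ÷ 6 = $149,050 apiece.
Remainder $4,366,200 by days (total 1,121): Marchetti 206,430.51 → $206,430; Okafor 794,562.71 → $794,560; Nwosu 1,051,627.12 → $1,051,630; Petrov 856,881.36 → $856,880; Becker 708,874.58 → $708,870; Orozco 747,823.73 → $747,820.
Rounding difference +$10 on remainder applied to Nwosu.
Totals: Marchetti $149,050 + $206,430 = $355,480; Okafor $149,050 + $794,560 = $943,610; Nwosu $149,050 + $1,051,640 = $1,200,690; Petrov $149,050 + $856,880 = $1,005,930; Becker $149,050 + $708,870 = $857,920; Orozco $149,050 + $747,820 = $896,870.

Marchetti: $355,480 · Okafor: $943,610 · Nwosu: $1,200,690 · Petrov: $1,005,930 · Becker: $857,920 · Orozco: $896,870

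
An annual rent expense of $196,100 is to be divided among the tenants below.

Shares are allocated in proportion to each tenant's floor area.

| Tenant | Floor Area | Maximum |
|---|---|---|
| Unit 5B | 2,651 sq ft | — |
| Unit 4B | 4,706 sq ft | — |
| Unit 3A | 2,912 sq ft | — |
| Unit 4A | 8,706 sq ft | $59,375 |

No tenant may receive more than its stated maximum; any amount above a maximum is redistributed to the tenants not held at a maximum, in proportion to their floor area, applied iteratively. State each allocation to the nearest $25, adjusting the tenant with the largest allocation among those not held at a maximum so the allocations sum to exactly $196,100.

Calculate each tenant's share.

Unit 5B: $35,300 · Unit 4B: $62,650 · Unit 3A: $38,775 · Unit 4A: $59,375

Sum of floor area: 18,975.
Proportional shares (ignoring caps): Unit 5B 27,397.16; Unit 4B 48,634.87; Unit 3A 30,094.50; Unit 4A 89,973.47.
Held at cap: Unit 4A ($59,375); remaining pool $136,725 reallocated over remaining floor area 10,269.
Remaining shares: Unit 5B 35,296.33 → $35,300; Unit 4B 62,657.30 → $62,650; Unit 3A 38,771.37 → $38,775.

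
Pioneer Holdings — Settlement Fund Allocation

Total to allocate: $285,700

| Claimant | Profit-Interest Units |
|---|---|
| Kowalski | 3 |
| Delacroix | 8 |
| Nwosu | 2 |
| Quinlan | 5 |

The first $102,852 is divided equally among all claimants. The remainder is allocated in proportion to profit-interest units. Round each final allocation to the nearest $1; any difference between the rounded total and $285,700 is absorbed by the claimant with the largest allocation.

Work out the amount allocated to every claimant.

$102,852 shared equally gives $25,713 per claimant.
Remainder $182,848 by profit-interest units (total 18): Kowalski 30,474.67 → $30,475; Delacroix 81,265.78 → $81,266; Nwosu 20,316.44 → $20,316; Quinlan 50,791.11 → $50,791.
Totals: Kowalski $25,713 + $30,475 = $56,188; Delacroix $25,713 + $81,266 = $106,979; Nwosu $25,713 + $20,316 = $46,029; Quinlan $25,713 + $50,791 = $76,504.

Kowalski: $56,188 | Delacroix: $106,979 | Nwosu: $46,029 | Quinlan: $76,504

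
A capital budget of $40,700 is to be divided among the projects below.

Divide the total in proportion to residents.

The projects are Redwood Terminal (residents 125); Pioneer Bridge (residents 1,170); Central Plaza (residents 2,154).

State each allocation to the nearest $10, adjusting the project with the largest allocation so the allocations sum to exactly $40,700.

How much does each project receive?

Total residents = 3,449.
Raw shares: Redwood Terminal 125/3,449 × $40,700 = 1,475.07; Pioneer Bridge 1,170/3,449 × $40,700 = 13,806.61; Central Plaza 2,154/3,449 × $40,700 = 25,418.32.
At nearest $10: Redwood Terminal $1,480; Pioneer Bridge $13,810; Central Plaza $25,420. Sum = $40,710.
Difference $40,700 − $40,710 = −$10 applied to largest allocation (Central Plaza): Central Plaza becomes $25,410.

Redwood Terminal: $1,480; Pioneer Bridge: $13,810; Central Plaza: $25,410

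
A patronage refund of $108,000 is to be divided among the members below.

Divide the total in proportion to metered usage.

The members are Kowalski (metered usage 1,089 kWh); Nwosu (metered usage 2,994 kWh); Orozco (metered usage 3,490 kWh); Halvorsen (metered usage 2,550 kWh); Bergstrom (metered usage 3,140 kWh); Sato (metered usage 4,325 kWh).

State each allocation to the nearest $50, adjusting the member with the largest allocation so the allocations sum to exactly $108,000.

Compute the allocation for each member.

Combined metered usage = 17,588.
Unrounded shares: Kowalski 1,089/17,588 × $108,000 = 6,687.06; Nwosu 2,994/17,588 × $108,000 = 18,384.81; Orozco 3,490/17,588 × $108,000 = 21,430.52; Halvorsen 2,550/17,588 × $108,000 = 15,658.40; Bergstrom 3,140/17,588 × $108,000 = 19,281.33; Sato 4,325/17,588 × $108,000 = 26,557.88.
At nearest $50: Kowalski $6,700; Nwosu $18,400; Orozco $21,450; Halvorsen $15,650; Bergstrom $19,300; Sato $26,550. Sum = $108,050.
Difference $108,000 − $108,050 = −$50 applied to largest allocation (Sato): Sato becomes $26,500.

Kowalski: $6,700 | Nwosu: $18,400 | Orozco: $21,450 | Halvorsen: $15,650 | Bergstrom: $19,300 | Sato: $26,500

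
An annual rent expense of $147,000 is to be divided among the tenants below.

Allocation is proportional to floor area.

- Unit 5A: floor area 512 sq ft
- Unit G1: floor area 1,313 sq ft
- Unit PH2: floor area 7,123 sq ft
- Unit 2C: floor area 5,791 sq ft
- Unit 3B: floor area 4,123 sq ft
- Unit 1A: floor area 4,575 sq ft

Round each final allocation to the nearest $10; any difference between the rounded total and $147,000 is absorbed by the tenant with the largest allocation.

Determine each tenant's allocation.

Combined floor area = 23,437.
Raw shares: Unit 5A 512/23,437 × $147,000 = 3,211.33; Unit G1 1,313/23,437 × $147,000 = 8,235.31; Unit PH2 7,123/23,437 × $147,000 = 44,676.41; Unit 2C 5,791/23,437 × $147,000 = 36,321.93; Unit 3B 4,123/23,437 × $147,000 = 25,860.01; Unit 1A 4,575/23,437 × $147,000 = 28,695.01.
At nearest $10: Unit 5A $3,210; Unit G1 $8,240; Unit PH2 $44,680; Unit 2C $36,320; Unit 3B $25,860; Unit 1A $28,700. Sum = $147,010.
Difference $147,000 − $147,010 = −$10 applied to largest allocation (Unit PH2): Unit PH2 becomes $44,670.

Unit 5A: $3,210 · Unit G1: $8,240 · Unit PH2: $44,670 · Unit 2C: $36,320 · Unit 3B: $25,860 · Unit 1A: $28,700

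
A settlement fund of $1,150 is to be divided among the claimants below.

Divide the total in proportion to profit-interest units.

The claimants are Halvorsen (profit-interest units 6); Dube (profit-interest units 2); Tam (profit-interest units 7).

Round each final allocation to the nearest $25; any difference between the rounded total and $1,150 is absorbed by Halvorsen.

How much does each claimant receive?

Halvorsen: $475 | Dube: $150 | Tam: $525

Profit-interest units total: 15.
Unrounded shares: Halvorsen 6/15 × $1,150 = 460.00; Dube 2/15 × $1,150 = 153.33; Tam 7/15 × $1,150 = 536.67.
At nearest $25: Halvorsen $450; Dube $150; Tam $525. Sum = $1,125.
Difference $1,150 − $1,125 = +$25 applied to Halvorsen: Halvorsen becomes $475.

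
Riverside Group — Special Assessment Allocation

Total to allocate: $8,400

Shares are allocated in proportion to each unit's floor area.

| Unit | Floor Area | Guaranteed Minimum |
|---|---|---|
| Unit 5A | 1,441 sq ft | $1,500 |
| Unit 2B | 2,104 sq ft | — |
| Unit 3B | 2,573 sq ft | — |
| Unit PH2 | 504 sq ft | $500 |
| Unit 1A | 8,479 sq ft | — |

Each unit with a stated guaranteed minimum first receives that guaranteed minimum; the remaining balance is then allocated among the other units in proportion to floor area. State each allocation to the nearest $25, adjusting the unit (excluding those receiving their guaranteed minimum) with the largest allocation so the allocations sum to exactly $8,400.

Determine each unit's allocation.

Fund the minimums — Unit 5A $1,500; Unit PH2 $500. Balance $6,400.
Balance split over remaining floor area 13,156: Unit 2B 1,023.53 → $1,025; Unit 3B 1,251.69 → $1,250; Unit 1A 4,124.78 → $4,125.

Unit 5A: $1,500 · Unit 2B: $1,025 · Unit 3B: $1,250 · Unit PH2: $500 · Unit 1A: $4,125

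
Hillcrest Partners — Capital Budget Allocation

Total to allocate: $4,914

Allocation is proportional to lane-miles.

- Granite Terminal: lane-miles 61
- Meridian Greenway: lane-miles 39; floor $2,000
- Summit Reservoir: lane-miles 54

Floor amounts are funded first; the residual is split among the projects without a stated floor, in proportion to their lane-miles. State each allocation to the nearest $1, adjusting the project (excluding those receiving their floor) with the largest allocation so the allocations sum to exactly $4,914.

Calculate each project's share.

Minimums first: Meridian Greenway $2,000. Residual $2,914.
Residual split over remaining lane-miles 115: Granite Terminal 1,545.69 → $1,546; Summit Reservoir 1,368.31 → $1,368.

Granite Terminal: $1,546 | Meridian Greenway: $2,000 | Summit Reservoir: $1,368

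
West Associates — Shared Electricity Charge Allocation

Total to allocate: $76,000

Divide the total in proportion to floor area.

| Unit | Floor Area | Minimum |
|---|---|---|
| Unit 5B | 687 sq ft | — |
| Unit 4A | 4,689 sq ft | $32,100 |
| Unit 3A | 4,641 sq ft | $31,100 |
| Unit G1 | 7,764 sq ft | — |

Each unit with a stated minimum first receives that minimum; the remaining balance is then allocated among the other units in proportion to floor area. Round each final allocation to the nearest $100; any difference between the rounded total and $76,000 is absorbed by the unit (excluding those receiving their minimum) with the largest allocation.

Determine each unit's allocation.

Unit 5B: $1,000 | Unit 4A: $32,100 | Unit 3A: $31,100 | Unit G1: $11,800

Minimums first: Unit 4A $32,100; Unit 3A $31,100. Residual $12,800.
Residual split over remaining floor area 8,451: Unit 5B 1,040.54 → $1,000; Unit G1 11,759.46 → $11,800.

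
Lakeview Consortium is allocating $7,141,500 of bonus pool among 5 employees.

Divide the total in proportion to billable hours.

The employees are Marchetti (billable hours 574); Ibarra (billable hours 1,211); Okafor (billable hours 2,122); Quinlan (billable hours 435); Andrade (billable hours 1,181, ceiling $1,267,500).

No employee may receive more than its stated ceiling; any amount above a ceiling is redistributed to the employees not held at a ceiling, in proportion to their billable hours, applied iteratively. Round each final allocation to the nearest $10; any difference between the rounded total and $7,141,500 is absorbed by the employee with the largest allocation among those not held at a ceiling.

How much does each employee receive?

Billable hours total: 5,523.
Unconstrained shares: Marchetti 742,209.13; Ibarra 1,565,880.23; Okafor 2,743,846.28; Quinlan 562,475.56; Andrade 1,527,088.81.
Cap binds for Andrade ($1,267,500); residual $5,874,000 reallocated over remaining billable hours 4,342.
Remaining shares: Marchetti 776,526.02 → $776,530; Ibarra 1,638,280.52 → $1,638,280; Okafor 2,870,711.19 → $2,870,710; Quinlan 588,482.27 → $588,480.

Marchetti: $776,530 · Ibarra: $1,638,280 · Okafor: $2,870,710 · Quinlan: $588,480 · Andrade: $1,267,500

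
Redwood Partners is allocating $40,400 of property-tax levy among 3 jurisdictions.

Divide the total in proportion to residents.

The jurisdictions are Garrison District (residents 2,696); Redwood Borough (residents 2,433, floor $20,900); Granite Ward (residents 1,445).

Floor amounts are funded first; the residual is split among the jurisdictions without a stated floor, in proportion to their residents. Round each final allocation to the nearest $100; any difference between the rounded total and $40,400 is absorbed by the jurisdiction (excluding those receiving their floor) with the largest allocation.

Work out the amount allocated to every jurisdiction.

Garrison District: $12,700; Redwood Borough: $20,900; Granite Ward: $6,800

Fund the minimums — Redwood Borough $20,900. Residual $19,500.
Residual split over remaining residents 4,141: Garrison District 12,695.48 → $12,700; Granite Ward 6,804.52 → $6,800.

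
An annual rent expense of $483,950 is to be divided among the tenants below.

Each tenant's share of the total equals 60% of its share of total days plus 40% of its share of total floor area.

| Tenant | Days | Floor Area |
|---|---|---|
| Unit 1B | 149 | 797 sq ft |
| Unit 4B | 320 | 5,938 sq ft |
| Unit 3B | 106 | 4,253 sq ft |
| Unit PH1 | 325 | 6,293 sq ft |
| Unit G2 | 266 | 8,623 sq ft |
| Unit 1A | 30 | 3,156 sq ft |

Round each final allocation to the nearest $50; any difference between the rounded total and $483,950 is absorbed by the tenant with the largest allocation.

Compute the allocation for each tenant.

Totals — days 1,196, floor area 29,060.
Composite weights (60% days + 40% floor area): Unit 1B 0.0857; Unit 4B 0.2423; Unit 3B 0.1117; Unit PH1 0.2497; Unit G2 0.2521; Unit 1A 0.0585.
Pro-rata amounts: Unit 1B 41,483.99; Unit 4B 117,246.31; Unit 3B 54,066.03; Unit PH1 120,825.02; Unit G2 122,021.79; Unit 1A 28,306.88.
After rounding ($50): Unit 1B $41,500; Unit 4B $117,250; Unit 3B $54,050; Unit PH1 $120,850; Unit G2 $122,000; Unit 1A $28,300. Sum = $483,950.
Rounded total matches; no reconciliation needed.

Unit 1B: $41,500 · Unit 4B: $117,250 · Unit 3B: $54,050 · Unit PH1: $120,850 · Unit G2: $122,000 · Unit 1A: $28,300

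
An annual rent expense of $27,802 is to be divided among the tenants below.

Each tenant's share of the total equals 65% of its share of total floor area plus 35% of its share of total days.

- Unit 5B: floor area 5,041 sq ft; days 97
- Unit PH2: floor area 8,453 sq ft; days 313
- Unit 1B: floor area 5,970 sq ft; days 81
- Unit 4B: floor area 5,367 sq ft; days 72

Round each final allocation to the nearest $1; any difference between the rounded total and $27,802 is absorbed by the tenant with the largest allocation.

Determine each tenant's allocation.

Totals — floor area 24,831, days 563.
Blended shares (65% floor area + 35% days): Unit 5B 0.1923; Unit PH2 0.4159; Unit 1B 0.2066; Unit 4B 0.1853.
Unrounded shares: Unit 5B 5,345.21; Unit PH2 11,561.64; Unit 1B 5,744.77; Unit 4B 5,150.37.
After rounding ($1): Unit 5B $5,345; Unit PH2 $11,562; Unit 1B $5,745; Unit 4B $5,150. Sum = $27,802.
Sum already equals the total — no adjustment.

Unit 5B: $5,345 · Unit PH2: $11,562 · Unit 1B: $5,745 · Unit 4B: $5,150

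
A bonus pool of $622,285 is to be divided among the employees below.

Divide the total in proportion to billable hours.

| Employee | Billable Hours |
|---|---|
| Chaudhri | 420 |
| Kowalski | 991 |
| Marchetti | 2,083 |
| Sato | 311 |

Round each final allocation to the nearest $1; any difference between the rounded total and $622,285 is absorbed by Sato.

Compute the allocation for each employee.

Chaudhri: $68,688 | Kowalski: $162,072 | Marchetti: $340,662 | Sato: $50,863

Sum of billable hours: 3,805.
Raw shares: Chaudhri 420/3,805 × $622,285 = 68,688.49; Kowalski 991/3,805 × $622,285 = 162,072.12; Marchetti 2,083/3,805 × $622,285 = 340,662.20; Sato 311/3,805 × $622,285 = 50,862.19.
Rounded to nearest $1: Chaudhri $68,688; Kowalski $162,072; Marchetti $340,662; Sato $50,862. Sum = $622,284.
Difference $622,285 − $622,284 = +$1 applied to Sato: Sato becomes $50,863.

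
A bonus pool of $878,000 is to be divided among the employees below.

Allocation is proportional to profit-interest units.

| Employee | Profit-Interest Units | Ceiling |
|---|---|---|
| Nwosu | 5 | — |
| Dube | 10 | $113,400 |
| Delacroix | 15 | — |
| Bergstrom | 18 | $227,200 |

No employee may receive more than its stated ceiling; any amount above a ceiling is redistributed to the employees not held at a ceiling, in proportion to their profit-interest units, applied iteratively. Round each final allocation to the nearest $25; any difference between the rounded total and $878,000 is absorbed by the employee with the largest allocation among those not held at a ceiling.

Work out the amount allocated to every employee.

Nwosu: $134,350 · Dube: $113,400 · Delacroix: $403,050 · Bergstrom: $227,200

Combined profit-interest units = 48.
Unconstrained shares: Nwosu 91,458.33; Dube 182,916.67; Delacroix 274,375.00; Bergstrom 329,250.00.
Held at cap: Dube ($113,400), Bergstrom ($227,200); balance $537,400 reallocated over remaining profit-interest units 20.
Shares after redistribution: Nwosu 134,350.00 → $134,350; Delacroix 403,050.00 → $403,050.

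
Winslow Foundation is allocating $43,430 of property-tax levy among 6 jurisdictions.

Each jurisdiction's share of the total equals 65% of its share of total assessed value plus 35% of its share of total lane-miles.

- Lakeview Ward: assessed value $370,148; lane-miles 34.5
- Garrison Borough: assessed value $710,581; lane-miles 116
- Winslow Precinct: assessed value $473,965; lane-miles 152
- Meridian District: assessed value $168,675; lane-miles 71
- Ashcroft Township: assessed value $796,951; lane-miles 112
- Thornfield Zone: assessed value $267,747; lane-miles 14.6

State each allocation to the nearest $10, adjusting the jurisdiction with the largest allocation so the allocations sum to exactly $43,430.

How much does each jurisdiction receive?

Assessed value total 2,788,067; lane-miles total 500.1.
Blended shares (65% assessed value + 35% lane-miles): Lakeview Ward 0.1104; Garrison Borough 0.2468; Winslow Precinct 0.2169; Meridian District 0.0890; Ashcroft Township 0.2642; Thornfield Zone 0.0726.
Unrounded shares: Lakeview Ward 4,796.42; Garrison Borough 10,720.53; Winslow Precinct 9,418.98; Meridian District 3,865.89; Ashcroft Township 11,473.45; Thornfield Zone 3,154.74.
Rounded to nearest $10: Lakeview Ward $4,800; Garrison Borough $10,720; Winslow Precinct $9,420; Meridian District $3,870; Ashcroft Township $11,470; Thornfield Zone $3,150. Sum = $43,430.
No rounding difference to absorb.

Lakeview Ward: $4,800; Garrison Borough: $10,720; Winslow Precinct: $9,420; Meridian District: $3,870; Ashcroft Township: $11,470; Thornfield Zone: $3,150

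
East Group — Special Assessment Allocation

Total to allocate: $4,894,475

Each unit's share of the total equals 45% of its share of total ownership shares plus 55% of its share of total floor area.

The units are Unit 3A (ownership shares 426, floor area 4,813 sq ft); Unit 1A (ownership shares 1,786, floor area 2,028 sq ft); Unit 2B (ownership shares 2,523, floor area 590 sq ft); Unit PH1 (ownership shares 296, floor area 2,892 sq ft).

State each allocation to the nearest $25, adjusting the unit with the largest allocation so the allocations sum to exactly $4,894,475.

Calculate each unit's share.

Ownership shares total 5,031; floor area total 10,323.
Composite weights (45% ownership shares + 55% floor area): Unit 3A 0.2945; Unit 1A 0.2678; Unit 2B 0.2571; Unit PH1 0.1806.
Proportional shares: Unit 3A 1,441,599.07; Unit 1A 1,310,738.14; Unit 2B 1,258,396.45; Unit PH1 883,741.34.
After rounding ($25): Unit 3A $1,441,600; Unit 1A $1,310,750; Unit 2B $1,258,400; Unit PH1 $883,750. Sum = $4,894,500.
Difference $4,894,475 − $4,894,500 = −$25 applied to largest allocation (Unit 3A): Unit 3A becomes $1,441,575.

Unit 3A: $1,441,575 | Unit 1A: $1,310,750 | Unit 2B: $1,258,400 | Unit PH1: $883,750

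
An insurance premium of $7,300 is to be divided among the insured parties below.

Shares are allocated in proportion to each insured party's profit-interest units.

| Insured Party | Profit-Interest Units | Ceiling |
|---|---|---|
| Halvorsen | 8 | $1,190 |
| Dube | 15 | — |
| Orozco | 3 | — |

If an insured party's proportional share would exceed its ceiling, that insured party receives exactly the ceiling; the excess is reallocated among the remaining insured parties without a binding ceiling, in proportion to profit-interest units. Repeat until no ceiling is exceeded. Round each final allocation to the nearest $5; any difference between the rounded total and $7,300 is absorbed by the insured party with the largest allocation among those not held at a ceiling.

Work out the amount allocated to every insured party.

Halvorsen: $1,190; Dube: $5,090; Orozco: $1,020

Sum of profit-interest units: 26.
Proportional shares (ignoring caps): Halvorsen 2,246.15; Dube 4,211.54; Orozco 842.31.
Held at cap: Halvorsen ($1,190); residual $6,110 reallocated over remaining profit-interest units 18.
Shares after redistribution: Dube 5,091.67 → $5,090; Orozco 1,018.33 → $1,020.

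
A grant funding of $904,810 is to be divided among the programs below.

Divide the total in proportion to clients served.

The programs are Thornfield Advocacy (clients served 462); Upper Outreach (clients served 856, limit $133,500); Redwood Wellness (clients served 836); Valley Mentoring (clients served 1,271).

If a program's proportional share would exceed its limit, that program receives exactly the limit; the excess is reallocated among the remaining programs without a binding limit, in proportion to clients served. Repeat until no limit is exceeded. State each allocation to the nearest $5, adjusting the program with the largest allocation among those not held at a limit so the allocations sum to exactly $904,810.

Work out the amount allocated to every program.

Thornfield Advocacy: $138,710 · Upper Outreach: $133,500 · Redwood Wellness: $251,000 · Valley Mentoring: $381,600

Total clients served = 3,425.
Proportional shares (ignoring caps): Thornfield Advocacy 122,050.28; Upper Outreach 226,136.46; Redwood Wellness 220,852.89; Valley Mentoring 335,770.37.
Capped: Upper Outreach ($133,500); residual $771,310 reallocated over remaining clients served 2,569.
Redistributed shares: Thornfield Advocacy 138,709.70 → $138,710; Redwood Wellness 250,998.51 → $251,000; Valley Mentoring 381,601.79 → $381,600.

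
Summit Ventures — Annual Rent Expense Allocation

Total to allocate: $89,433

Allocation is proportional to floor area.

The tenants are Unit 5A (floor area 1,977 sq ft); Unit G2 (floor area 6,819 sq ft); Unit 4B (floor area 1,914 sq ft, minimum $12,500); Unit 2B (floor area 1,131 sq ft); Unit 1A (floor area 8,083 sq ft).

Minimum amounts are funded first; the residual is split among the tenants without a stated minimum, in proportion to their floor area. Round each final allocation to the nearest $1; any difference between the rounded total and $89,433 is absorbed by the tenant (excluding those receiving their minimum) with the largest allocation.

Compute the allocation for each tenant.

Unit 5A: $8,445 | Unit G2: $29,129 | Unit 4B: $12,500 | Unit 2B: $4,831 | Unit 1A: $34,528

Fund the minimums — Unit 4B $12,500. Residual $76,933.
Residual split over remaining floor area 18,010: Unit 5A 8,445.12 → $8,445; Unit G2 29,128.60 → $29,129; Unit 2B 4,831.27 → $4,831; Unit 1A 34,528.01 → $34,528.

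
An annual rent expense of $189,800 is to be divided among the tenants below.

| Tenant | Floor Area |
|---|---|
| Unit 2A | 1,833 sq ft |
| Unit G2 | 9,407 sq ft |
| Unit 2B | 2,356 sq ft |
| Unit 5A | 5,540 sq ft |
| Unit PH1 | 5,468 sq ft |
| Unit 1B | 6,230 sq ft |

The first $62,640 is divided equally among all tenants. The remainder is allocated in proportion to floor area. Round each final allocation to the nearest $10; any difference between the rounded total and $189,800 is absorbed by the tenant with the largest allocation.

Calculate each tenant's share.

First tranche $62,640 split equally: $10,440 each.
Remainder $127,160 by floor area (total 30,834): Unit 2A 7,559.33 → $7,560; Unit G2 38,794.65 → $38,790; Unit 2B 9,716.19 → $9,720; Unit 5A 22,847.06 → $22,850; Unit PH1 22,550.14 → $22,550; Unit 1B 25,692.64 → $25,690.
Totals: Unit 2A $10,440 + $7,560 = $18,000; Unit G2 $10,440 + $38,790 = $49,230; Unit 2B $10,440 + $9,720 = $20,160; Unit 5A $10,440 + $22,850 = $33,290; Unit PH1 $10,440 + $22,550 = $32,990; Unit 1B $10,440 + $25,690 = $36,130.

Unit 2A: $18,000 | Unit G2: $49,230 | Unit 2B: $20,160 | Unit 5A: $33,290 | Unit PH1: $32,990 | Unit 1B: $36,130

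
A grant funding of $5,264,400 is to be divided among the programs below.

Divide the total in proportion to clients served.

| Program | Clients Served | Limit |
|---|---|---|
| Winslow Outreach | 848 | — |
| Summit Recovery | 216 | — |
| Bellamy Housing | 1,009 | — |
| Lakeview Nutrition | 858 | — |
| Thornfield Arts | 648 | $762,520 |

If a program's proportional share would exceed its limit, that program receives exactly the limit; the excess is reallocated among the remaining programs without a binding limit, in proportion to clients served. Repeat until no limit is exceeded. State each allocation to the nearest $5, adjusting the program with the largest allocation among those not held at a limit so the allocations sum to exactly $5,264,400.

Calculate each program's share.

Combined clients served = 3,579.
Unconstrained shares: Winslow Outreach 1,247,334.79; Summit Recovery 317,717.35; Bellamy Housing 1,484,151.89; Lakeview Nutrition 1,262,043.92; Thornfield Arts 953,152.05.
Capped: Thornfield Arts ($762,520); balance $4,501,880 reallocated over remaining clients served 2,931.
Shares after redistribution: Winslow Outreach 1,302,488.65 → $1,302,490; Summit Recovery 331,765.98 → $331,765; Bellamy Housing 1,549,777.18 → $1,549,775; Lakeview Nutrition 1,317,848.19 → $1,317,850.

Winslow Outreach: $1,302,490; Summit Recovery: $331,765; Bellamy Housing: $1,549,775; Lakeview Nutrition: $1,317,850; Thornfield Arts: $762,520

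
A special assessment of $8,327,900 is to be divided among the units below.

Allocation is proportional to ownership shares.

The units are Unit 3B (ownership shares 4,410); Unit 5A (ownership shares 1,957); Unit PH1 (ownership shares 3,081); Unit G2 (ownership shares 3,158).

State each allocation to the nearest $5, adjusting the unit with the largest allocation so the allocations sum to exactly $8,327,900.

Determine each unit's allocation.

Unit 3B: $2,913,375; Unit 5A: $1,292,855; Unit PH1: $2,035,400; Unit G2: $2,086,270

Ownership shares total: 12,606.
Proportional shares: Unit 3B 4,410/12,606 × $8,327,900 = 2,913,377.68; Unit 5A 1,957/12,606 × $8,327,900 = 1,292,852.63; Unit PH1 3,081/12,606 × $8,327,900 = 2,035,400.59; Unit G2 3,158/12,606 × $8,327,900 = 2,086,269.09.
Rounded to nearest $5: Unit 3B $2,913,380; Unit 5A $1,292,855; Unit PH1 $2,035,400; Unit G2 $2,086,270. Sum = $8,327,905.
Difference $8,327,900 − $8,327,905 = −$5 applied to largest allocation (Unit 3B): Unit 3B becomes $2,913,375.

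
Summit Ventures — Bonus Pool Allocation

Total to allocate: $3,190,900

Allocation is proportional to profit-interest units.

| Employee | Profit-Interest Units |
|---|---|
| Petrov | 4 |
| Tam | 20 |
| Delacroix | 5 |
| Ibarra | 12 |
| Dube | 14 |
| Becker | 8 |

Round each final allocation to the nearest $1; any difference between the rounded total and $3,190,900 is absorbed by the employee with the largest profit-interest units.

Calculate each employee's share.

Profit-interest units total: 4 + 20 + 5 + 12 + 14 + 8 = 63.
Raw shares: Petrov 202,596.83; Tam 1,012,984.13; Delacroix 253,246.03; Ibarra 607,790.48; Dube 709,088.89; Becker 405,193.65.
After rounding ($1): Petrov $202,597; Tam $1,012,984; Delacroix $253,246; Ibarra $607,790; Dube $709,089; Becker $405,194. Sum = $3,190,900.
No rounding difference to absorb.

Petrov: $202,597; Tam: $1,012,984; Delacroix: $253,246; Ibarra: $607,790; Dube: $709,089; Becker: $405,194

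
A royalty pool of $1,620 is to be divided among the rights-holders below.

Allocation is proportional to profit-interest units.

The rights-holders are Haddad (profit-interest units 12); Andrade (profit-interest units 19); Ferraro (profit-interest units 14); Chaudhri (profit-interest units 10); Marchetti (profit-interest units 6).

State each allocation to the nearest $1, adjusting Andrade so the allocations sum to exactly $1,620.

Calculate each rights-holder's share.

Haddad: $319 | Andrade: $504 | Ferraro: $372 | Chaudhri: $266 | Marchetti: $159

Profit-interest units total: 61.
Raw shares: Haddad 12/61 × $1,620 = 318.69; Andrade 19/61 × $1,620 = 504.59; Ferraro 14/61 × $1,620 = 371.80; Chaudhri 10/61 × $1,620 = 265.57; Marchetti 6/61 × $1,620 = 159.34.
Rounded to nearest $1: Haddad $319; Andrade $505; Ferraro $372; Chaudhri $266; Marchetti $159. Sum = $1,621.
Difference $1,620 − $1,621 = −$1 applied to Andrade: Andrade becomes $504.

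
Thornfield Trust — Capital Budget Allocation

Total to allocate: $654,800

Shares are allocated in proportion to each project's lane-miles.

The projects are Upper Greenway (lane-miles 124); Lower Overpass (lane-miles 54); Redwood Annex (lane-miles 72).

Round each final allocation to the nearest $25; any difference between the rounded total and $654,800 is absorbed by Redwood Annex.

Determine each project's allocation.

Combined lane-miles = 250.
Raw shares: Upper Greenway 124/250 × $654,800 = 324,780.80; Lower Overpass 54/250 × $654,800 = 141,436.80; Redwood Annex 72/250 × $654,800 = 188,582.40.
At nearest $25: Upper Greenway $324,775; Lower Overpass $141,425; Redwood Annex $188,575. Sum = $654,775.
Difference $654,800 − $654,775 = +$25 applied to Redwood Annex: Redwood Annex becomes $188,600.

Upper Greenway: $324,775; Lower Overpass: $141,425; Redwood Annex: $188,600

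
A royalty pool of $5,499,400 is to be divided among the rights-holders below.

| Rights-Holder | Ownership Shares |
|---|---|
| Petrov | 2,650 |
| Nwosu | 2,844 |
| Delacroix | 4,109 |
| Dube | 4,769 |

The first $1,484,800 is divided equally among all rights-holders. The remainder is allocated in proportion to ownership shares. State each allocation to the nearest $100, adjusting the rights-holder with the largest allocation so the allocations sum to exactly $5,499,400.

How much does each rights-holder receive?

Petrov: $1,111,400 | Nwosu: $1,165,600 | Delacroix: $1,519,000 | Dube: $1,703,400

Equal tier: $1,484,800 ÷ 4 = $371,200 apiece.
Remainder $4,014,600 by ownership shares (total 14,372): Petrov 740,237.27 → $740,200; Nwosu 794,428.22 → $794,400; Delacroix 1,147,786.77 → $1,147,800; Dube 1,332,147.75 → $1,332,100.
Rounding difference +$100 on remainder applied to Dube.
Totals: Petrov $371,200 + $740,200 = $1,111,400; Nwosu $371,200 + $794,400 = $1,165,600; Delacroix $371,200 + $1,147,800 = $1,519,000; Dube $371,200 + $1,332,200 = $1,703,400.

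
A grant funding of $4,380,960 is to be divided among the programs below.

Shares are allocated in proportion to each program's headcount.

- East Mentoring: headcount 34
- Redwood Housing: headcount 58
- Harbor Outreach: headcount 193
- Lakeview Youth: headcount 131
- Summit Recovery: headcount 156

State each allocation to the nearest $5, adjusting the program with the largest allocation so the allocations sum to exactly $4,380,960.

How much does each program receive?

Headcount total: 572.
Proportional shares: East Mentoring 34/572 × $4,380,960 = 260,406.71; Redwood Housing 58/572 × $4,380,960 = 444,223.22; Harbor Outreach 193/572 × $4,380,960 = 1,478,191.05; Lakeview Youth 131/572 × $4,380,960 = 1,003,331.75; Summit Recovery 156/572 × $4,380,960 = 1,194,807.27.
Rounded to nearest $5: East Mentoring $260,405; Redwood Housing $444,225; Harbor Outreach $1,478,190; Lakeview Youth $1,003,330; Summit Recovery $1,194,805. Sum = $4,380,955.
Difference $4,380,960 − $4,380,955 = +$5 applied to largest allocation (Harbor Outreach): Harbor Outreach becomes $1,478,195.

East Mentoring: $260,405; Redwood Housing: $444,225; Harbor Outreach: $1,478,195; Lakeview Youth: $1,003,330; Summit Recovery: $1,194,805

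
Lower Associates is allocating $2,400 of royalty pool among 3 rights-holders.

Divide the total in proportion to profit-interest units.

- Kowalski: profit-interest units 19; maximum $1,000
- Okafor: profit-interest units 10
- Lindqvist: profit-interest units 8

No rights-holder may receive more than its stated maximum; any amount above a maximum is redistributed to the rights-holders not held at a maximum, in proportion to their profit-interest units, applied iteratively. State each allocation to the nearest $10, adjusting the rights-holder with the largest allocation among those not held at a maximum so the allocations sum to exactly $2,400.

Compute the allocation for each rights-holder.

Kowalski: $1,000 | Okafor: $780 | Lindqvist: $620

Profit-interest units total: 37.
Pro-rata shares before constraints: Kowalski 1,232.43; Okafor 648.65; Lindqvist 518.92.
Cap binds for Kowalski ($1,000); remaining pool $1,400 reallocated over remaining profit-interest units 18.
Remaining shares: Okafor 777.78 → $780; Lindqvist 622.22 → $620.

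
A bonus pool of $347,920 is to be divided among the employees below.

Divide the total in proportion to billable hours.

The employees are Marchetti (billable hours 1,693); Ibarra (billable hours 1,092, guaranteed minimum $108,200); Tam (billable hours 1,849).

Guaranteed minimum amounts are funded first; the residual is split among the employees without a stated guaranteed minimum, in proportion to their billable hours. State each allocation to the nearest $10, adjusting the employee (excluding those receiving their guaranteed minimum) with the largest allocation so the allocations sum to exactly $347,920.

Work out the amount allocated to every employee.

Minimums first: Ibarra $108,200. Balance $239,720.
Balance split over remaining billable hours 3,542: Marchetti 114,581.02 → $114,580; Tam 125,138.98 → $125,140.

Marchetti: $114,580; Ibarra: $108,200; Tam: $125,140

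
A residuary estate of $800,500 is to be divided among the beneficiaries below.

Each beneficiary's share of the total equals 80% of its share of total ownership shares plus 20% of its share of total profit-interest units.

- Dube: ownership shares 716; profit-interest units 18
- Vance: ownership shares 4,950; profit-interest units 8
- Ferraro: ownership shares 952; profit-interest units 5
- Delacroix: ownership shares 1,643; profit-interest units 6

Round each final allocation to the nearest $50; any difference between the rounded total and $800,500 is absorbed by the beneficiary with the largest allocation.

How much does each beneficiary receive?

Ownership shares total 8,261; profit-interest units total 37.
Blended shares (80% ownership shares + 20% profit-interest units): Dube 0.1666; Vance 0.5226; Ferraro 0.1192; Delacroix 0.1915.
Raw shares: Dube 133,391.44; Vance 418,344.58; Ferraro 95,435.01; Delacroix 153,328.97.
After rounding ($50): Dube $133,400; Vance $418,350; Ferraro $95,450; Delacroix $153,350. Sum = $800,550.
Difference $800,500 − $800,550 = −$50 applied to largest allocation (Vance): Vance becomes $418,300.

Dube: $133,400; Vance: $418,300; Ferraro: $95,450; Delacroix: $153,350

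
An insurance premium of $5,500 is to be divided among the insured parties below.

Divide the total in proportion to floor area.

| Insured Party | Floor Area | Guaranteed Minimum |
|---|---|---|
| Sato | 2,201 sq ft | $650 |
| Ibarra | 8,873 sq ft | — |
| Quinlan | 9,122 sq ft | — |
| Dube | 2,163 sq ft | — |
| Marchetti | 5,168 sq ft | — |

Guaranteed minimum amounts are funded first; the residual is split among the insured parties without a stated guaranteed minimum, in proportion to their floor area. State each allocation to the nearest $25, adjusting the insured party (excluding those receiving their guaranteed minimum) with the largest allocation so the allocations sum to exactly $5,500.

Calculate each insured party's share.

Sato: $650 | Ibarra: $1,700 | Quinlan: $1,725 | Dube: $425 | Marchetti: $1,000

Guaranteed amounts: Sato $650. Balance $4,850.
Balance split over remaining floor area 25,326: Ibarra 1,699.20 → $1,700; Quinlan 1,746.89 → $1,750; Dube 414.22 → $425; Marchetti 989.69 → $1,000.
Rounding difference −$25 applied to Quinlan → $1,725.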